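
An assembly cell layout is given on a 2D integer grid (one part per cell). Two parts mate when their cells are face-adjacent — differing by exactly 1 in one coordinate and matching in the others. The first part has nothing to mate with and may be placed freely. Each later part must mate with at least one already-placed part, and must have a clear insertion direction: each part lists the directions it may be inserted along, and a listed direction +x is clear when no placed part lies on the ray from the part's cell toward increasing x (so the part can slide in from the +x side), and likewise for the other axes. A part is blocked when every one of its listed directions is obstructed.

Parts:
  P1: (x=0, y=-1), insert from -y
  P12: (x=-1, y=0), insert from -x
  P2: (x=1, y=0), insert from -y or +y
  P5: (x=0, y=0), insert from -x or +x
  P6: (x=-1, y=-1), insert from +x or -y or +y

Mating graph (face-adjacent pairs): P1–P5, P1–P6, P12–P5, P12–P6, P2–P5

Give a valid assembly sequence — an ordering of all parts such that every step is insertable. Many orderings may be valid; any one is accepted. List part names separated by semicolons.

P12; P6; P1; P5; P2

1. P12@(-1, 0) [-x clear] — {P12}
2. P6@(-1, -1) [+x clear] — {P12, P6}
3. P1@(0, -1) [-y clear] — {P1, P12, P6}
4. P5@(0, 0) [+x clear] — {P1, P12, P5, P6}
5. P2@(1, 0) [-y clear] — {P1, P12, P2, P5, P6}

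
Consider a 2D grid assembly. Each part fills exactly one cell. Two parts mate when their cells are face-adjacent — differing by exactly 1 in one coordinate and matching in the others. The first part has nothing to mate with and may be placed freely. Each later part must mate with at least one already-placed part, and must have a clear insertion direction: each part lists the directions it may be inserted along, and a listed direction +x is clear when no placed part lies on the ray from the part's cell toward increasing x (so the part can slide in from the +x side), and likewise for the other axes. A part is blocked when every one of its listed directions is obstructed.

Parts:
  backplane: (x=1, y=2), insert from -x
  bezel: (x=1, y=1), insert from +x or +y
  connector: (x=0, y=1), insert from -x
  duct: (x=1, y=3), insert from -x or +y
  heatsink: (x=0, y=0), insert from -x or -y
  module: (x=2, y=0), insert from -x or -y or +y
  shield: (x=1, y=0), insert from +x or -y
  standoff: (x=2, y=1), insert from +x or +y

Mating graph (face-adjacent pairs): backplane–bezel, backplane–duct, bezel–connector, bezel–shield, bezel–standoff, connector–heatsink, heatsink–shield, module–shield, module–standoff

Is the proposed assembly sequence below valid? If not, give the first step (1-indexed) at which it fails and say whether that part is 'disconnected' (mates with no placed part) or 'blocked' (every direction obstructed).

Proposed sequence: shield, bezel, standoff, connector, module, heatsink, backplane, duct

1. shield@(1, 0) [+x clear] — {shield}
2. bezel@(1, 1) [+x clear] — {bezel, shield}
3. standoff@(2, 1) [+x clear] — {bezel, shield, standoff}
4. connector@(0, 1) [-x clear] — {bezel, connector, shield, standoff}
5. module@(2, 0) [-y clear] — {bezel, connector, module, shield, standoff}
6. heatsink@(0, 0) [-x clear] — {bezel, connector, heatsink, module, shield, standoff}
7. backplane@(1, 2) [-x clear] — {backplane, bezel, connector, heatsink, module, shield, standoff}
8. duct@(1, 3) [-x clear] — {backplane, bezel, connector, duct, heatsink, module, shield, standoff}

Valid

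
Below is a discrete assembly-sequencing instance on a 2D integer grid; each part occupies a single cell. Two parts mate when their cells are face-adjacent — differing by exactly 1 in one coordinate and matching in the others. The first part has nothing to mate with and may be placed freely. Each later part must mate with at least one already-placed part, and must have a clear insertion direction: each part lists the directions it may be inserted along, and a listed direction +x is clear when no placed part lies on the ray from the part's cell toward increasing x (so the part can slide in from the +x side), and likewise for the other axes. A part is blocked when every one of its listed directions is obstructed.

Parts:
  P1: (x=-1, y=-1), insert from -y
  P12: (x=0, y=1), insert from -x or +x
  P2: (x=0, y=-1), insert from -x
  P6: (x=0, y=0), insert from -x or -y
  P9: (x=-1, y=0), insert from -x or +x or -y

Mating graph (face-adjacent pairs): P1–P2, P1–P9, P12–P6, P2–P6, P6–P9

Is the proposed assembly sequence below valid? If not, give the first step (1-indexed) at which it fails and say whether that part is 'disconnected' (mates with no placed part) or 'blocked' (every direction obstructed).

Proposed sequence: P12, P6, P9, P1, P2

Invalid at step 5 (blocked)

1. P12@(0, 1) [-x clear] — {P12}
2. P6@(0, 0) [-x clear] — {P12, P6}
3. P9@(-1, 0) [-x clear] — {P12, P6, P9}
4. P1@(-1, -1) [-y clear] — {P1, P12, P6, P9}
5. P2@(0, -1) — -x all obstructed ⇒ blocked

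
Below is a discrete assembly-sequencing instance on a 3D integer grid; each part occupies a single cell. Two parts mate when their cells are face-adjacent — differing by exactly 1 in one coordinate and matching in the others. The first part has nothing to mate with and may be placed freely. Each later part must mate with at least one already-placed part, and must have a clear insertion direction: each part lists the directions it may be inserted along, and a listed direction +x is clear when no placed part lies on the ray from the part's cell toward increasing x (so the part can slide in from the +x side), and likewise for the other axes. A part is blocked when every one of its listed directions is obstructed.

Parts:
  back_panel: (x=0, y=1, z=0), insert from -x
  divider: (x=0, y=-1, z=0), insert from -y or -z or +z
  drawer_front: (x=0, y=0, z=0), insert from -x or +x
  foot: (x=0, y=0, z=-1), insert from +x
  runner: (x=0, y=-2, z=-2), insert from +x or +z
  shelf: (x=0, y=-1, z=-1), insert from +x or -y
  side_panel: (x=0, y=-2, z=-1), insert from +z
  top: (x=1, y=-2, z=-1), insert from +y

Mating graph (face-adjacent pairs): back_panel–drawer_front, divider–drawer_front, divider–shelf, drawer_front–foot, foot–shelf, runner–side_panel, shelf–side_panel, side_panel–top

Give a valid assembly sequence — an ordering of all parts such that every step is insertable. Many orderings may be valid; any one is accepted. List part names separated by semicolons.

1. back_panel@(0, 1, 0) [-x clear] — {back_panel}
2. drawer_front@(0, 0, 0) [-x clear] — {back_panel, drawer_front}
3. foot@(0, 0, -1) [+x clear] — {back_panel, drawer_front, foot}
4. shelf@(0, -1, -1) [+x clear] — {back_panel, drawer_front, foot, shelf}
5. side_panel@(0, -2, -1) [+z clear] — {back_panel, drawer_front, foot, shelf, side_panel}
6. runner@(0, -2, -2) [+x clear] — {back_panel, drawer_front, foot, runner, shelf, side_panel}
7. divider@(0, -1, 0) [-y clear] — {back_panel, divider, drawer_front, foot, runner, shelf, side_panel}
8. top@(1, -2, -1) [+y clear] — {back_panel, divider, drawer_front, foot, runner, shelf, side_panel, top}

back_panel; drawer_front; foot; shelf; side_panel; runner; divider; top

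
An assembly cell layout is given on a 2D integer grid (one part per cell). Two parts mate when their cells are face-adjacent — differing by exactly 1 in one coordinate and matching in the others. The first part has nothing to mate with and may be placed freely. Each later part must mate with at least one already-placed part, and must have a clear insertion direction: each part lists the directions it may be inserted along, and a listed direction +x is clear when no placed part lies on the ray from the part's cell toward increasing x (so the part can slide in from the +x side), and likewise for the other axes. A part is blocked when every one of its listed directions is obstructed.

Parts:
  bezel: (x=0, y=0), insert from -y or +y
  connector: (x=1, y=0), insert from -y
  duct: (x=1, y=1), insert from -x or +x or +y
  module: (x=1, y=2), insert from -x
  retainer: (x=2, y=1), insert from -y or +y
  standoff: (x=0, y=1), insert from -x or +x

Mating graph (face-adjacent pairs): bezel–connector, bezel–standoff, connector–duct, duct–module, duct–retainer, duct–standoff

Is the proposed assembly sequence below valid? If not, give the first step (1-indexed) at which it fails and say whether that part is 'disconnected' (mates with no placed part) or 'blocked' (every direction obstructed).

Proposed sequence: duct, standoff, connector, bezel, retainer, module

Valid

1. duct@(1, 1) [-x clear] — {duct}
2. standoff@(0, 1) [-x clear] — {duct, standoff}
3. connector@(1, 0) [-y clear] — {connector, duct, standoff}
4. bezel@(0, 0) [-y clear] — {bezel, connector, duct, standoff}
5. retainer@(2, 1) [-y clear] — {bezel, connector, duct, retainer, standoff}
6. module@(1, 2) [-x clear] — {bezel, connector, duct, module, retainer, standoff}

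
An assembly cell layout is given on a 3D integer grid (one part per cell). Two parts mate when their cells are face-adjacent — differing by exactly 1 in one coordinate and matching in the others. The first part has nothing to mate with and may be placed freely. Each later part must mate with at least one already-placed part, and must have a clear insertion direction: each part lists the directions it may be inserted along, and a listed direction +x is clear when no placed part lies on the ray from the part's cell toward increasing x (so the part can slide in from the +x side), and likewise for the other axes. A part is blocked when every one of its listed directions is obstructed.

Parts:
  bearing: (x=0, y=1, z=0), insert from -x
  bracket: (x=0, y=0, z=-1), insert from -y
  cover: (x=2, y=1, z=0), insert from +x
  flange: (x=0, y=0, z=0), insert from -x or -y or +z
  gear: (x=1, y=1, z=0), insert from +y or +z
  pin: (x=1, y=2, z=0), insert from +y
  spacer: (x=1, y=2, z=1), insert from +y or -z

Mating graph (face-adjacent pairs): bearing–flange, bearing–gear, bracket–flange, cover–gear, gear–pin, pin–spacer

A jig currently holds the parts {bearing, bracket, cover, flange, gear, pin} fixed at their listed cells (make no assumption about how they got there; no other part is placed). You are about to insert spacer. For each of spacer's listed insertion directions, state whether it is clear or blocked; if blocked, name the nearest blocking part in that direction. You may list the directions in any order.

+y: ray from spacer(1, 2, 1) has no placed part ⇒ clear
-z: nearest on ray is pin@(1, 2, 0) ⇒ blocked

+y: clear; -z: blocked by pin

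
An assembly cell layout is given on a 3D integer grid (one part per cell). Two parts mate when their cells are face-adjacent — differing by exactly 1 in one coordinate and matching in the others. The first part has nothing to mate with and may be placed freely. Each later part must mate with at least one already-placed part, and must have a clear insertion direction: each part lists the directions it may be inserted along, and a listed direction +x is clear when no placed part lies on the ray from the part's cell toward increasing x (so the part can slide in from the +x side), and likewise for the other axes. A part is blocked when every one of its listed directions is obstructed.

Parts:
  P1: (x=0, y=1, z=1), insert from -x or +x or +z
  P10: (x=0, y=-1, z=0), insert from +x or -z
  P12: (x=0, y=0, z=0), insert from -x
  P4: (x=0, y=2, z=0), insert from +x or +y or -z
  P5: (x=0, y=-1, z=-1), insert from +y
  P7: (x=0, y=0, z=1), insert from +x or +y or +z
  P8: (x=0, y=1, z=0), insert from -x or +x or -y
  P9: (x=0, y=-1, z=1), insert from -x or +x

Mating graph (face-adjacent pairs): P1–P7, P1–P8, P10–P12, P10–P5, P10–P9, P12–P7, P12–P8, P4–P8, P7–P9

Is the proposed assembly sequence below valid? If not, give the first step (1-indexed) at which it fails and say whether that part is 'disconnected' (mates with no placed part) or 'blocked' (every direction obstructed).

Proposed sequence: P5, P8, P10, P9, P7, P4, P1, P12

1. P5@(0, -1, -1) [+y clear] — {P5}
2. P8@(0, 1, 0) — no placed neighbour ⇒ disconnected

Invalid at step 2 (disconnected)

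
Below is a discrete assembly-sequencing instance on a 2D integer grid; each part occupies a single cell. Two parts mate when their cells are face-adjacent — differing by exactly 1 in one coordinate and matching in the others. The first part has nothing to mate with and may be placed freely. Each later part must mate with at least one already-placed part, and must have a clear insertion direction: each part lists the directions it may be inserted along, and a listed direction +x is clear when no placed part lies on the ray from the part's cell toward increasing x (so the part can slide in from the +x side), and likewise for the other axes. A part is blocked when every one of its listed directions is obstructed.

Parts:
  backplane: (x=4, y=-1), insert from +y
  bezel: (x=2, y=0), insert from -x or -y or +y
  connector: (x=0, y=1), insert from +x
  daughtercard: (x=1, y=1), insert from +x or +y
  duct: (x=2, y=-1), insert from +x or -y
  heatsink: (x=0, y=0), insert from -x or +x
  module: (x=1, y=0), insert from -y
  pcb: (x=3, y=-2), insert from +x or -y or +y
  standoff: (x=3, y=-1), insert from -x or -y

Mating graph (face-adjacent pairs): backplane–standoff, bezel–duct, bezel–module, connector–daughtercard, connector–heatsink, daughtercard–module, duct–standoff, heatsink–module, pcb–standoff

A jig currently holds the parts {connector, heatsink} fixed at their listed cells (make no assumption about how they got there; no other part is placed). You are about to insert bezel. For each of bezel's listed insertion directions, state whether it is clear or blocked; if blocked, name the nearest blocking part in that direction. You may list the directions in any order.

+y: clear; -x: blocked by heatsink; -y: clear

-x: nearest on ray is heatsink@(0, 0) ⇒ blocked
-y: ray from bezel(2, 0) has no placed part ⇒ clear
+y: ray from bezel(2, 0) has no placed part ⇒ clear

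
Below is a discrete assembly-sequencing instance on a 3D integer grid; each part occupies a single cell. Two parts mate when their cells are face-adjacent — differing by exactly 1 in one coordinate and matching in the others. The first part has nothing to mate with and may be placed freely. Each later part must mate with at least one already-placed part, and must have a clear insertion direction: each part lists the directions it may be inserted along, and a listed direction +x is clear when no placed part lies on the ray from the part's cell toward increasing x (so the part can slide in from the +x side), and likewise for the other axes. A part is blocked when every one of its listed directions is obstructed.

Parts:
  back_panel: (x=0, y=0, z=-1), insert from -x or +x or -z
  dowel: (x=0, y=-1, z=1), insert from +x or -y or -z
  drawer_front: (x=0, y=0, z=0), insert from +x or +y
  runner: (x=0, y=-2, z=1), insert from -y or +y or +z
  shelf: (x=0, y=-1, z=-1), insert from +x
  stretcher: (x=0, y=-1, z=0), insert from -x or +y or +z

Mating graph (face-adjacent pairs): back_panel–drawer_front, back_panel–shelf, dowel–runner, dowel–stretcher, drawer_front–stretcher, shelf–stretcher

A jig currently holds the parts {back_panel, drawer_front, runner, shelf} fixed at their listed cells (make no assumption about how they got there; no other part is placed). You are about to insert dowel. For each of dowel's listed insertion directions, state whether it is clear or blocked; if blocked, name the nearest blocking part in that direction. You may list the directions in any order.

+x: clear; -y: blocked by runner; -z: blocked by shelf

+x: ray from dowel(0, -1, 1) has no placed part ⇒ clear
-y: nearest on ray is runner@(0, -2, 1) ⇒ blocked
-z: nearest on ray is shelf@(0, -1, -1) ⇒ blocked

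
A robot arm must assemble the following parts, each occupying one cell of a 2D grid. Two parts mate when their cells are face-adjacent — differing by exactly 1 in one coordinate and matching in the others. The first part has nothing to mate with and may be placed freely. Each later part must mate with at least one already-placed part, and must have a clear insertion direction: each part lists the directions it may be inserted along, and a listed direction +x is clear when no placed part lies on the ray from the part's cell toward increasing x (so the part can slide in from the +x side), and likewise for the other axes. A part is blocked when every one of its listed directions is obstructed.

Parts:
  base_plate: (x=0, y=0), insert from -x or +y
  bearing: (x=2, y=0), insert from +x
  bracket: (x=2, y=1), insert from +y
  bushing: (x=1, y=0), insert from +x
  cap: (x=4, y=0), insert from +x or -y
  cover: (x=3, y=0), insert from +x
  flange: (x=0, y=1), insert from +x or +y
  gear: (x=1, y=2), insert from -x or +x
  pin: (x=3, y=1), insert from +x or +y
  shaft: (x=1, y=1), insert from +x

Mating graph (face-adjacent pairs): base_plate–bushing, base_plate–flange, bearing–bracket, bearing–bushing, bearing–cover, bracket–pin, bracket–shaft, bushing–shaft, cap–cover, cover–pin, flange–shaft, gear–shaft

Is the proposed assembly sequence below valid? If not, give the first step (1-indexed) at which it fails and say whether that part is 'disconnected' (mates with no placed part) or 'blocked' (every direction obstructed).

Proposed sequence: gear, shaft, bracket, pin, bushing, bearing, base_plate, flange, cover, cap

1. gear@(1, 2) [-x clear] — {gear}
2. shaft@(1, 1) [+x clear] — {gear, shaft}
3. bracket@(2, 1) [+y clear] — {bracket, gear, shaft}
4. pin@(3, 1) [+x clear] — {bracket, gear, pin, shaft}
5. bushing@(1, 0) [+x clear] — {bracket, bushing, gear, pin, shaft}
6. bearing@(2, 0) [+x clear] — {bearing, bracket, bushing, gear, pin, shaft}
7. base_plate@(0, 0) [-x clear] — {base_plate, bearing, bracket, bushing, gear, pin, shaft}
8. flange@(0, 1) [+y clear] — {base_plate, bearing, bracket, bushing, flange, gear, pin, shaft}
9. cover@(3, 0) [+x clear] — {base_plate, bearing, bracket, bushing, cover, flange, gear, pin, shaft}
10. cap@(4, 0) [+x clear] — {base_plate, bearing, bracket, bushing, cap, cover, flange, gear, pin, shaft}

Valid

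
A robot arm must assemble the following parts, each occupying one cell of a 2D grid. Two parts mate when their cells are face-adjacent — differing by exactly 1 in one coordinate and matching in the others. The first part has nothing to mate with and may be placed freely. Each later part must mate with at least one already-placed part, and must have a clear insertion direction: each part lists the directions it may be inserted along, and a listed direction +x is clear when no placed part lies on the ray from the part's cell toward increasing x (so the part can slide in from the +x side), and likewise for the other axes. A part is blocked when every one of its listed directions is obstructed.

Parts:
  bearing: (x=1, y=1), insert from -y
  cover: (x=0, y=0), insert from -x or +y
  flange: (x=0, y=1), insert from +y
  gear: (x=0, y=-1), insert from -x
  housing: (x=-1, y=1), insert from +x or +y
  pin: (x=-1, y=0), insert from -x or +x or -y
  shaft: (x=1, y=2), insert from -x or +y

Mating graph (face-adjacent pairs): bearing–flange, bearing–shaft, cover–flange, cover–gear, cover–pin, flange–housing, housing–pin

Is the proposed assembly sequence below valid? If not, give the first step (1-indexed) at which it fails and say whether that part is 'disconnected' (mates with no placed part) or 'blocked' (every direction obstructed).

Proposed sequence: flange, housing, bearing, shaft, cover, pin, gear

1. flange@(0, 1) [+y clear] — {flange}
2. housing@(-1, 1) [+y clear] — {flange, housing}
3. bearing@(1, 1) [-y clear] — {bearing, flange, housing}
4. shaft@(1, 2) [-x clear] — {bearing, flange, housing, shaft}
5. cover@(0, 0) [-x clear] — {bearing, cover, flange, housing, shaft}
6. pin@(-1, 0) [-x clear] — {bearing, cover, flange, housing, pin, shaft}
7. gear@(0, -1) [-x clear] — {bearing, cover, flange, gear, housing, pin, shaft}

Valid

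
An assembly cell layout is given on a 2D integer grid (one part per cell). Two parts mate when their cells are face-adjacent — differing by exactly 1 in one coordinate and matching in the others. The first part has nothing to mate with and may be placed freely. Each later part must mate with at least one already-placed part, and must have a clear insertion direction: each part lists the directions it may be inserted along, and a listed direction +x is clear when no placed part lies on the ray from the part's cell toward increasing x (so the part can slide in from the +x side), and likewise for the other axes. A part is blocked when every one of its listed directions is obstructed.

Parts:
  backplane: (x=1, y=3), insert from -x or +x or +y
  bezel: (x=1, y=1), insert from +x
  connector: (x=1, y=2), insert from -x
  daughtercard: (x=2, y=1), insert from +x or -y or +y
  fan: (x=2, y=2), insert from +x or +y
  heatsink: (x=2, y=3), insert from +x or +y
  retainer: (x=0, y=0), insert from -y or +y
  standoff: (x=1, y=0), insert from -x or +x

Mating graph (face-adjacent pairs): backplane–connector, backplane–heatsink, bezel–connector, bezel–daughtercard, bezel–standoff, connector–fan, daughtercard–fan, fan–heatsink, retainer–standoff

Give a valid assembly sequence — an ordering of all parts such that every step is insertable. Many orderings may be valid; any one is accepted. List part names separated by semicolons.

connector; fan; bezel; heatsink; standoff; retainer; backplane; daughtercard

1. connector@(1, 2) [-x clear] — {connector}
2. fan@(2, 2) [+x clear] — {connector, fan}
3. bezel@(1, 1) [+x clear] — {bezel, connector, fan}
4. heatsink@(2, 3) [+x clear] — {bezel, connector, fan, heatsink}
5. standoff@(1, 0) [-x clear] — {bezel, connector, fan, heatsink, standoff}
6. retainer@(0, 0) [-y clear] — {bezel, connector, fan, heatsink, retainer, standoff}
7. backplane@(1, 3) [-x clear] — {backplane, bezel, connector, fan, heatsink, retainer, standoff}
8. daughtercard@(2, 1) [+x clear] — {backplane, bezel, connector, daughtercard, fan, heatsink, retainer, standoff}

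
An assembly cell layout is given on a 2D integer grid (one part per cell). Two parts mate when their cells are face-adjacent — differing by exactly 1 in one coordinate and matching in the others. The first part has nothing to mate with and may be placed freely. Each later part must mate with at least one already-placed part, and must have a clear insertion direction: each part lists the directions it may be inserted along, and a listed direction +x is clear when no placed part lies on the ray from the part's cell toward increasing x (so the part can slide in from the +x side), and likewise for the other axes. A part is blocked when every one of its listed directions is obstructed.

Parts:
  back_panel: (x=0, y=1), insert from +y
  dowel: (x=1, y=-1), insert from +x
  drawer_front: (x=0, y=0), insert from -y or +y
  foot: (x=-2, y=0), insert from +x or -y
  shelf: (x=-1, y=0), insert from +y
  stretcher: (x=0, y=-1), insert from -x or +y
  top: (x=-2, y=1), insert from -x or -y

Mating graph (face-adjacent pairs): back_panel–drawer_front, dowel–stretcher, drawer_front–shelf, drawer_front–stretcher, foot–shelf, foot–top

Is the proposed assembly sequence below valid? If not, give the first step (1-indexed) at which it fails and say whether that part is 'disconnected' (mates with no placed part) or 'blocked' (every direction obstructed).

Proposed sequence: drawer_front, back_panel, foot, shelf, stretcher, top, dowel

1. drawer_front@(0, 0) [-y clear] — {drawer_front}
2. back_panel@(0, 1) [+y clear] — {back_panel, drawer_front}
3. foot@(-2, 0) — no placed neighbour ⇒ disconnected

Invalid at step 3 (disconnected)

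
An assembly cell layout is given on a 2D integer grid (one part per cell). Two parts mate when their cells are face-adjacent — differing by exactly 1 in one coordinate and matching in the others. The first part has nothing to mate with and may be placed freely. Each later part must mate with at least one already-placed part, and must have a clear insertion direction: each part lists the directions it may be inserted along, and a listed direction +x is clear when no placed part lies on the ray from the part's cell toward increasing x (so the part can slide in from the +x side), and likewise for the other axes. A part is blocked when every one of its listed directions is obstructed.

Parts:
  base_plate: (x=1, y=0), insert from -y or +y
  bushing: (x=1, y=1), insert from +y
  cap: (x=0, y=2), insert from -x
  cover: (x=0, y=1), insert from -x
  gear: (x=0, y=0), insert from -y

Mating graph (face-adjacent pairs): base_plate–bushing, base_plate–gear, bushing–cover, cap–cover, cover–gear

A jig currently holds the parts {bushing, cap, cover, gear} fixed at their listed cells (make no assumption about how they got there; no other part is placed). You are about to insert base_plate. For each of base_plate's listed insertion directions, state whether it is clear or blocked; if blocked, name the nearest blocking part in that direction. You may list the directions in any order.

+y: blocked by bushing; -y: clear

-y: ray from base_plate(1, 0) has no placed part ⇒ clear
+y: nearest on ray is bushing@(1, 1) ⇒ blocked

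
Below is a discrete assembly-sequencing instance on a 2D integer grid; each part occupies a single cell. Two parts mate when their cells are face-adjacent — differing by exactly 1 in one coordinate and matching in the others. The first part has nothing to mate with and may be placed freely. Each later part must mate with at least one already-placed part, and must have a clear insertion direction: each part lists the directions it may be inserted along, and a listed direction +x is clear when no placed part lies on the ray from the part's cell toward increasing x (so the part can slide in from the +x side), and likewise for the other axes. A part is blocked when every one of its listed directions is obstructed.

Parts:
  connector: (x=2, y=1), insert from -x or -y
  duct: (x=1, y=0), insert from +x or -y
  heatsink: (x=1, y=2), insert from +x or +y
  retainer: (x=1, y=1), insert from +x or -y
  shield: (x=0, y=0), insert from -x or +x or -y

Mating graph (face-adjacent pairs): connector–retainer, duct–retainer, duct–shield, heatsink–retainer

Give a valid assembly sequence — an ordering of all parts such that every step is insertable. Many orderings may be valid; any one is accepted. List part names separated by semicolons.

1. retainer@(1, 1) [+x clear] — {retainer}
2. connector@(2, 1) [-y clear] — {connector, retainer}
3. heatsink@(1, 2) [+x clear] — {connector, heatsink, retainer}
4. duct@(1, 0) [+x clear] — {connector, duct, heatsink, retainer}
5. shield@(0, 0) [-x clear] — {connector, duct, heatsink, retainer, shield}

retainer; connector; heatsink; duct; shield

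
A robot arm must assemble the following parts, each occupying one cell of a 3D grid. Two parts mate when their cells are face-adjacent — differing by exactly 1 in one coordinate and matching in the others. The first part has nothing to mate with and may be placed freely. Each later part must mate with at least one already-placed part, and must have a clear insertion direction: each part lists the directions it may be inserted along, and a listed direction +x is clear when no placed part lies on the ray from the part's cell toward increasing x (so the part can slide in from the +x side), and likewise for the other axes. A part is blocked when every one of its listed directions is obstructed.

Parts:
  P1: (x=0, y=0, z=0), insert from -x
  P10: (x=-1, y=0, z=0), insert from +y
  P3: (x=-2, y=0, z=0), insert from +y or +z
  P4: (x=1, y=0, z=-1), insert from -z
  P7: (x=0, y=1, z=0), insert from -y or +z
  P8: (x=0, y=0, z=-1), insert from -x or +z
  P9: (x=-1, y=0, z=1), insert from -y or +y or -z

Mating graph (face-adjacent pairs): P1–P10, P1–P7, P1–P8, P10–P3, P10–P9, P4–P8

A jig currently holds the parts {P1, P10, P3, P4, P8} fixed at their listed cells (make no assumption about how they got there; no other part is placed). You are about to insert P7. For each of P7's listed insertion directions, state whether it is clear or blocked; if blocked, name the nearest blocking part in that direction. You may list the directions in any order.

+z: clear; -y: blocked by P1

-y: nearest on ray is P1@(0, 0, 0) ⇒ blocked
+z: ray from P7(0, 1, 0) has no placed part ⇒ clear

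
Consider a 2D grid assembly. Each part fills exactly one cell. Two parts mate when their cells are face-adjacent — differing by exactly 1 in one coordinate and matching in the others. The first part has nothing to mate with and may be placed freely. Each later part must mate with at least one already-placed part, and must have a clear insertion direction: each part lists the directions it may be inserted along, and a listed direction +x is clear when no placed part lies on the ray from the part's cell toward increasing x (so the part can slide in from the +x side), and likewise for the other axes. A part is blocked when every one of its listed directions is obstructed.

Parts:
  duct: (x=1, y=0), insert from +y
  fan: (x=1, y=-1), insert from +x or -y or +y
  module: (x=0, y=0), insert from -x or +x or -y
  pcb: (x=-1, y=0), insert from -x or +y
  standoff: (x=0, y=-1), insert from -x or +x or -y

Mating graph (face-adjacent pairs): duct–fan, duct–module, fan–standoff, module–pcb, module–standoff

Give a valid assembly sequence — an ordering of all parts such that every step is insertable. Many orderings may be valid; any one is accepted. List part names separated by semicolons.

module; standoff; fan; duct; pcb

1. module@(0, 0) [-x clear] — {module}
2. standoff@(0, -1) [-x clear] — {module, standoff}
3. fan@(1, -1) [+x clear] — {fan, module, standoff}
4. duct@(1, 0) [+y clear] — {duct, fan, module, standoff}
5. pcb@(-1, 0) [-x clear] — {duct, fan, module, pcb, standoff}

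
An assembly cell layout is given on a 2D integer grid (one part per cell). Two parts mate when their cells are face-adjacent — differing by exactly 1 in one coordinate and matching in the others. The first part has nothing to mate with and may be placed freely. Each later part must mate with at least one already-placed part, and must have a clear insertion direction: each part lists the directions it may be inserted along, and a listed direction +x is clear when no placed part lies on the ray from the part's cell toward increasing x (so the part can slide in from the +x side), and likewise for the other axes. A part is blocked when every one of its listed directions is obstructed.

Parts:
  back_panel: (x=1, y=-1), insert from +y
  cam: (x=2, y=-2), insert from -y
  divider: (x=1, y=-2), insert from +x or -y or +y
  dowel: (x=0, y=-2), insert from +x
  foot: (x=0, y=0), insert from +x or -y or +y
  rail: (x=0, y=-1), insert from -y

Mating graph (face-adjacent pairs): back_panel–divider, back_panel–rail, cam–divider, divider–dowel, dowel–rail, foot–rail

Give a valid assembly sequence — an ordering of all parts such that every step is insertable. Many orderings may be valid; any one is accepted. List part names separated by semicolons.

1. back_panel@(1, -1) [+y clear] — {back_panel}
2. rail@(0, -1) [-y clear] — {back_panel, rail}
3. dowel@(0, -2) [+x clear] — {back_panel, dowel, rail}
4. divider@(1, -2) [+x clear] — {back_panel, divider, dowel, rail}
5. cam@(2, -2) [-y clear] — {back_panel, cam, divider, dowel, rail}
6. foot@(0, 0) [+x clear] — {back_panel, cam, divider, dowel, foot, rail}

back_panel; rail; dowel; divider; cam; foot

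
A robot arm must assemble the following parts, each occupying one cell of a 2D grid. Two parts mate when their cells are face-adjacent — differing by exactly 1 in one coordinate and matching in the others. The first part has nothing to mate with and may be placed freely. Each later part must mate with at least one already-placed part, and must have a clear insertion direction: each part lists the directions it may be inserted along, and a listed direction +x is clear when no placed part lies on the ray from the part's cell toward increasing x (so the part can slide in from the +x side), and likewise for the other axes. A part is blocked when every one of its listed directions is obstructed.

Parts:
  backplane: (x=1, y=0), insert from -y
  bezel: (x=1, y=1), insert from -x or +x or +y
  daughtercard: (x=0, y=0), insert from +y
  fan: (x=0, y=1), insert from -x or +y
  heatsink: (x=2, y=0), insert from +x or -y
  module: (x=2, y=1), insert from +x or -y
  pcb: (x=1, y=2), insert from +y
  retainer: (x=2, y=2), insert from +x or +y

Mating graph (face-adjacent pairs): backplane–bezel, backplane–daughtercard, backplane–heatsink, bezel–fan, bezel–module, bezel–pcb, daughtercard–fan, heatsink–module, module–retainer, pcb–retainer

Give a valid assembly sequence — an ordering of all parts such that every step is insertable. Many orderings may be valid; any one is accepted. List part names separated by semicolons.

1. pcb@(1, 2) [+y clear] — {pcb}
2. retainer@(2, 2) [+x clear] — {pcb, retainer}
3. module@(2, 1) [+x clear] — {module, pcb, retainer}
4. heatsink@(2, 0) [+x clear] — {heatsink, module, pcb, retainer}
5. bezel@(1, 1) [-x clear] — {bezel, heatsink, module, pcb, retainer}
6. backplane@(1, 0) [-y clear] — {backplane, bezel, heatsink, module, pcb, retainer}
7. daughtercard@(0, 0) [+y clear] — {backplane, bezel, daughtercard, heatsink, module, pcb, retainer}
8. fan@(0, 1) [-x clear] — {backplane, bezel, daughtercard, fan, heatsink, module, pcb, retainer}

pcb; retainer; module; heatsink; bezel; backplane; daughtercard; fan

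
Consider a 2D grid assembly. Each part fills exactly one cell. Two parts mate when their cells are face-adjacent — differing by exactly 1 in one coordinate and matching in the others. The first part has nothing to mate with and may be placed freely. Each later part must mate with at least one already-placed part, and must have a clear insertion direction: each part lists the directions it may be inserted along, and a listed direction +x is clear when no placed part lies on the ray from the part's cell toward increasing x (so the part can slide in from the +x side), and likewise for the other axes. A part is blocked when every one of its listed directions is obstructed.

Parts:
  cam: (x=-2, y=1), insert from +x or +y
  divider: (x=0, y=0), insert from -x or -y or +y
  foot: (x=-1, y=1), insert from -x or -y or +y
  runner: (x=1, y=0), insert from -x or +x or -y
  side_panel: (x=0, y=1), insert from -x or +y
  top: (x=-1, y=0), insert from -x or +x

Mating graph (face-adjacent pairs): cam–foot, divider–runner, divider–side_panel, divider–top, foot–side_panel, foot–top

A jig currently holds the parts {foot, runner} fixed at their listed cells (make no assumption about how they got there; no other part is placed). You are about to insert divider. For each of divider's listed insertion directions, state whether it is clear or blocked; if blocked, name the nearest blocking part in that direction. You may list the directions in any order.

-x: ray from divider(0, 0) has no placed part ⇒ clear
-y: ray from divider(0, 0) has no placed part ⇒ clear
+y: ray from divider(0, 0) has no placed part ⇒ clear

+y: clear; -x: clear; -y: clear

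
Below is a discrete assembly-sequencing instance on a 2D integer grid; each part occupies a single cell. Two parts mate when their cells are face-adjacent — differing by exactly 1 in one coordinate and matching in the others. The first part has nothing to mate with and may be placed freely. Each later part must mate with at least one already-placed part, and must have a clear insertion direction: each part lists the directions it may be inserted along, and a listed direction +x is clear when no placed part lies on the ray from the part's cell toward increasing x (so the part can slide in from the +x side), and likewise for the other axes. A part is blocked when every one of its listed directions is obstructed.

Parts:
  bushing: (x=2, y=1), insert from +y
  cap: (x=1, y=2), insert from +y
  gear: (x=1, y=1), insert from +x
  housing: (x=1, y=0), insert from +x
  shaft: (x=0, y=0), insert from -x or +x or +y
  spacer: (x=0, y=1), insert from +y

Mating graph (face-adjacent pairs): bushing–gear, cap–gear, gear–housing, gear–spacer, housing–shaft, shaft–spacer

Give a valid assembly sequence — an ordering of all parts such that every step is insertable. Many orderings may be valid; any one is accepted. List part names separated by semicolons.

1. shaft@(0, 0) [-x clear] — {shaft}
2. housing@(1, 0) [+x clear] — {housing, shaft}
3. gear@(1, 1) [+x clear] — {gear, housing, shaft}
4. cap@(1, 2) [+y clear] — {cap, gear, housing, shaft}
5. bushing@(2, 1) [+y clear] — {bushing, cap, gear, housing, shaft}
6. spacer@(0, 1) [+y clear] — {bushing, cap, gear, housing, shaft, spacer}

shaft; housing; gear; cap; bushing; spacer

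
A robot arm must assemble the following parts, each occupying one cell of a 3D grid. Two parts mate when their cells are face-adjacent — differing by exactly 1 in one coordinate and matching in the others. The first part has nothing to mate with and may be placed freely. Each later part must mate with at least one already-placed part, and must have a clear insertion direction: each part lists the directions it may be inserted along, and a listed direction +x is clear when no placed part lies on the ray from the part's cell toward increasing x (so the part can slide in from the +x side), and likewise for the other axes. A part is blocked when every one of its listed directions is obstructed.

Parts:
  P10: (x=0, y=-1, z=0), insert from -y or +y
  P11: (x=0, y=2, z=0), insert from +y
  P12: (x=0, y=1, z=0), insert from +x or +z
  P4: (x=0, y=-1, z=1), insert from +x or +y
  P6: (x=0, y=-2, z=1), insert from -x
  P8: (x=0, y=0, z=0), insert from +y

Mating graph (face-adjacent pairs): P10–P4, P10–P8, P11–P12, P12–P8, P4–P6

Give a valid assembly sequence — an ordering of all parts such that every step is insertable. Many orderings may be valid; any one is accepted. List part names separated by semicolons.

P8; P10; P12; P4; P6; P11

1. P8@(0, 0, 0) [+y clear] — {P8}
2. P10@(0, -1, 0) [-y clear] — {P10, P8}
3. P12@(0, 1, 0) [+x clear] — {P10, P12, P8}
4. P4@(0, -1, 1) [+x clear] — {P10, P12, P4, P8}
5. P6@(0, -2, 1) [-x clear] — {P10, P12, P4, P6, P8}
6. P11@(0, 2, 0) [+y clear] — {P10, P11, P12, P4, P6, P8}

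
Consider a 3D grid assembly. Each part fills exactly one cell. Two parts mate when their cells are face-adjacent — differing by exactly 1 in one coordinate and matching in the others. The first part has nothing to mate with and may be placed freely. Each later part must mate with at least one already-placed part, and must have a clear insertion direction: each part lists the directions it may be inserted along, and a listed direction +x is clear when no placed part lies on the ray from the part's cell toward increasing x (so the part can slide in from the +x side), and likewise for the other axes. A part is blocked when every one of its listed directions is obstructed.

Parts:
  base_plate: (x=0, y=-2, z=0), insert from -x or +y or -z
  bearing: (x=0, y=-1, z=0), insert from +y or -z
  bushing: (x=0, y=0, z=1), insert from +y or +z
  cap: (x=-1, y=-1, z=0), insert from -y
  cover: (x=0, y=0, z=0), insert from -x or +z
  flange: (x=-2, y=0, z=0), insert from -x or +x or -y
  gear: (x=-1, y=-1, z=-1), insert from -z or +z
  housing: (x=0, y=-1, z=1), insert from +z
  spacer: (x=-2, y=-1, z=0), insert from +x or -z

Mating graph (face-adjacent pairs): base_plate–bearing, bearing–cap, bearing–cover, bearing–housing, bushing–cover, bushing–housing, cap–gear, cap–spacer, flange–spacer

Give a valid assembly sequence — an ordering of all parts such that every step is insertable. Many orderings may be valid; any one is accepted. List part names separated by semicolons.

flange; spacer; cap; gear; bearing; base_plate; cover; bushing; housing

1. flange@(-2, 0, 0) [-x clear] — {flange}
2. spacer@(-2, -1, 0) [+x clear] — {flange, spacer}
3. cap@(-1, -1, 0) [-y clear] — {cap, flange, spacer}
4. gear@(-1, -1, -1) [-z clear] — {cap, flange, gear, spacer}
5. bearing@(0, -1, 0) [+y clear] — {bearing, cap, flange, gear, spacer}
6. base_plate@(0, -2, 0) [-x clear] — {base_plate, bearing, cap, flange, gear, spacer}
7. cover@(0, 0, 0) [+z clear] — {base_plate, bearing, cap, cover, flange, gear, spacer}
8. bushing@(0, 0, 1) [+y clear] — {base_plate, bearing, bushing, cap, cover, flange, gear, spacer}
9. housing@(0, -1, 1) [+z clear] — {base_plate, bearing, bushing, cap, cover, flange, gear, housing, spacer}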